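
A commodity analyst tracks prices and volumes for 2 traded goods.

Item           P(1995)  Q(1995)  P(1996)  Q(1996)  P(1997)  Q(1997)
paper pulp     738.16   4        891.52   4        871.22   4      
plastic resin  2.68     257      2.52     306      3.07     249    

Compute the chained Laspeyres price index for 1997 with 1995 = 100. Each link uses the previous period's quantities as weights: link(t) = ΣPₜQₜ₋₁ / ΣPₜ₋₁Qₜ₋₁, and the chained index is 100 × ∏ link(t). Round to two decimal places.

118.04

Link 1995→1996:
ΣP(1996)Q(1995) = 891.52×4 + 2.52×257 = 3566.08 + 647.64 = 4213.72
ΣP(1995)Q(1995) = 738.16×4 + 2.68×257 = 2952.64 + 688.76 = 3641.4
link = 4213.72/3641.4 = 1.157170
Link 1996→1997:
ΣP(1997)Q(1996) = 871.22×4 + 3.07×306 = 3484.88 + 939.42 = 4424.3
ΣP(1996)Q(1996) = 891.52×4 + 2.52×306 = 3566.08 + 771.12 = 4337.2
link = 4424.3/4337.2 = 1.020082
Chained index = 100 × 1.157170 × 1.020082 = 118.0409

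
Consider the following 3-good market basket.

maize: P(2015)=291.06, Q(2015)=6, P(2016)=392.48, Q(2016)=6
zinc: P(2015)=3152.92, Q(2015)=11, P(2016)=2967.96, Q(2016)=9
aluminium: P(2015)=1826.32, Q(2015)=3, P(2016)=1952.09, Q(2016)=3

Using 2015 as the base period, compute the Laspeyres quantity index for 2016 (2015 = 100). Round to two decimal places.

84.95

Laspeyres quantity index uses base-period prices as weights.
ΣP(2015)·Q(2016) = 291.06×6 + 3152.92×9 + 1826.32×3 = 1746.36 + 28376.28 + 5478.96 = 35601.6
ΣP(2015)·Q(2015) = 291.06×6 + 3152.92×11 + 1826.32×3 = 1746.36 + 34682.12 + 5478.96 = 41907.44
Index = 35601.6 / 41907.44 × 100 = 84.9529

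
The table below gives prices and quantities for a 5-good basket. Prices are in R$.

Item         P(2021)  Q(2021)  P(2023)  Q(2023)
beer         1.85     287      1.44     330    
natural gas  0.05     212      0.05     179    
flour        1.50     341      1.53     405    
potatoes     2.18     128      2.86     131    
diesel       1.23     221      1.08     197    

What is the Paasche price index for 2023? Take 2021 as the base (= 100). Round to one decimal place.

96.4

Paasche price index uses current-period quantities as weights.
ΣP(2023)·Q(2023) = 1.44×330 + 0.05×179 + 1.53×405 + 2.86×131 + 1.08×197 = 475.2 + 8.95 + 619.65 + 374.66 + 212.76 = 1691.22
ΣP(2021)·Q(2023) = 1.85×330 + 0.05×179 + 1.50×405 + 2.18×131 + 1.23×197 = 610.5 + 8.95 + 607.5 + 285.58 + 242.31 = 1754.84
Index = 1691.22 / 1754.84 × 100 = 96.3746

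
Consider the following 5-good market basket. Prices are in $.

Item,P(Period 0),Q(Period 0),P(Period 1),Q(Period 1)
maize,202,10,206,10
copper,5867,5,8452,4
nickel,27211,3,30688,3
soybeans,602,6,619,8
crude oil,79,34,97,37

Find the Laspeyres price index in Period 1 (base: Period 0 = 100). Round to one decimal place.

Laspeyres price index uses base-period quantities as weights.
ΣP(Period 1)·Q(Period 0) = 206×10 + 8452×5 + 30688×3 + 619×6 + 97×34 = 2060 + 42260 + 92064 + 3714 + 3298 = 143396
ΣP(Period 0)·Q(Period 0) = 202×10 + 5867×5 + 27211×3 + 602×6 + 79×34 = 2020 + 29335 + 81633 + 3612 + 2686 = 119286
Index = 143396 / 119286 × 100 = 120.2119

120.2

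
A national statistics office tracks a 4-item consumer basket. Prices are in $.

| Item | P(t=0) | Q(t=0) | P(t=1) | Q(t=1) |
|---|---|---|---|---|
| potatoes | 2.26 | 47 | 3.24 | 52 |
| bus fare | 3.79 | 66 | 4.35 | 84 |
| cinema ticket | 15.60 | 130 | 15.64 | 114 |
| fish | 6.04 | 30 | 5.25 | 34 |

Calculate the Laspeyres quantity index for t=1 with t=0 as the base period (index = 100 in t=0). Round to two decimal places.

Laspeyres quantity index uses base-period prices as weights.
ΣP(t=0)·Q(t=1) = 2.26×52 + 3.79×84 + 15.60×114 + 6.04×34 = 117.52 + 318.36 + 1778.4 + 205.36 = 2419.64
ΣP(t=0)·Q(t=0) = 2.26×47 + 3.79×66 + 15.60×130 + 6.04×30 = 106.22 + 250.14 + 2028 + 181.2 = 2565.56
Index = 2419.64 / 2565.56 × 100 = 94.3124

94.31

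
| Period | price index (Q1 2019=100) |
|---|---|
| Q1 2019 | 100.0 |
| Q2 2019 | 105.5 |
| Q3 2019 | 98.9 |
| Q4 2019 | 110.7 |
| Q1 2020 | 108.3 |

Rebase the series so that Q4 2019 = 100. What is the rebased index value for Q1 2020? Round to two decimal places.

97.83

Rebased(Q1 2020) = 108.3 / 110.7 × 100 = 97.8320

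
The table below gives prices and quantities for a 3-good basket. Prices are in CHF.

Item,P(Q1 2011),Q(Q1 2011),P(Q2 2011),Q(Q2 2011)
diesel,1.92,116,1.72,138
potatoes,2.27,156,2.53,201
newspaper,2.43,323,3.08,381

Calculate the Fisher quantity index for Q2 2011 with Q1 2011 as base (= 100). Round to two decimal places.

Laspeyres component (base-period weights):
ΣP(Q1 2011)Q(Q2 2011) = 1.92×138 + 2.27×201 + 2.43×381 = 264.96 + 456.27 + 925.83 = 1647.06
ΣP(Q1 2011)Q(Q1 2011) = 1.92×116 + 2.27×156 + 2.43×323 = 222.72 + 354.12 + 784.89 = 1361.73
L = 1647.06 / 1361.73 × 100 = 120.9535
Paasche component (current-period weights):
ΣP(Q2 2011)Q(Q2 2011) = 1.72×138 + 2.53×201 + 3.08×381 = 237.36 + 508.53 + 1173.48 = 1919.37
ΣP(Q2 2011)Q(Q1 2011) = 1.72×116 + 2.53×156 + 3.08×323 = 199.52 + 394.68 + 994.84 = 1589.04
P = 1919.37 / 1589.04 × 100 = 120.7880
Fisher = √(L × P) = √(120.9535 × 120.7880) = 120.8707

120.87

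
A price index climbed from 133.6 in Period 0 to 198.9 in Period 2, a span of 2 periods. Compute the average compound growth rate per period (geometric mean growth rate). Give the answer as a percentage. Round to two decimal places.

Growth factor = (198.9/133.6)^(1/2) = (1.488772)^(1/2) = 1.220153
Growth rate = 1.220153 − 1 = 0.220153 = 22.0153%

22.02%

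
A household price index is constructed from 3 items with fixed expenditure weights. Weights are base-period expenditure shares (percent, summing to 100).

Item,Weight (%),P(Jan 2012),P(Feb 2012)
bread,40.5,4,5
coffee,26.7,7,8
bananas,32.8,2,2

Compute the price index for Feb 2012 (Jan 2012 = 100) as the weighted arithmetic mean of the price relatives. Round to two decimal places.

bread: 40.5 × (5/4) = 40.5 × 1.250000 = 50.6250
coffee: 26.7 × (8/7) = 26.7 × 1.142857 = 30.5143
bananas: 32.8 × (2/2) = 32.8 × 1.000000 = 32.8000
Index = Σ wᵢ·(p₁ᵢ/p₀ᵢ) = 50.6250 + 30.5143 + 32.8000 = 113.9393

113.94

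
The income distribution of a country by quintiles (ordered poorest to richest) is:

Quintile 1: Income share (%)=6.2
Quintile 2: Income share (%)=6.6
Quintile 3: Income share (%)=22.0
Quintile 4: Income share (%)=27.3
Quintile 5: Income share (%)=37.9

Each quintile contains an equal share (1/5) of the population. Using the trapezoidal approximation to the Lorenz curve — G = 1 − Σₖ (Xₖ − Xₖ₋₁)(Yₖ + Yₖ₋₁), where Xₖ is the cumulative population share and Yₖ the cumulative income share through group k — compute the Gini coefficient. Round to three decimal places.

0.336

Cumulative income shares Yₖ: 0.0620, 0.1280, 0.3480, 0.6210, 1.0000
Σ (Xₖ−Xₖ₋₁)(Yₖ+Yₖ₋₁) = (1/5)(0.0620+0.0000) + (1/5)(0.1280+0.0620) + (1/5)(0.3480+0.1280) + (1/5)(0.6210+0.3480) + (1/5)(1.0000+0.6210)
  = 0.0124 + 0.0380 + 0.0952 + 0.1938 + 0.3242 = 0.6636
G = 1 − 0.6636 = 0.3364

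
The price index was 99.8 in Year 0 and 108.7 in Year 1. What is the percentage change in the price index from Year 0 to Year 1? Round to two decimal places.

8.92%

Change = (108.7 − 99.8) / 99.8 × 100
       = 8.9 / 99.8 × 100 = 8.9178%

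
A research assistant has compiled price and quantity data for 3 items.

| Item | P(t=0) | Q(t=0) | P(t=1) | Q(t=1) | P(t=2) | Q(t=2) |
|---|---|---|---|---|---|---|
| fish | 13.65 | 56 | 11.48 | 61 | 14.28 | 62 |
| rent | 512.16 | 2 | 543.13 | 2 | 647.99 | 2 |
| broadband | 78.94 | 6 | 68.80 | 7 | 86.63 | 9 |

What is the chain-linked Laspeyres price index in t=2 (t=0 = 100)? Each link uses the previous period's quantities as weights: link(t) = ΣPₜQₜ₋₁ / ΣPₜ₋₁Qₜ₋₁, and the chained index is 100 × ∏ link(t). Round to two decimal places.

115.77

Link t=0→t=1:
ΣP(t=1)Q(t=0) = 11.48×56 + 543.13×2 + 68.80×6 = 642.88 + 1086.26 + 412.8 = 2141.94
ΣP(t=0)Q(t=0) = 13.65×56 + 512.16×2 + 78.94×6 = 764.4 + 1024.32 + 473.64 = 2262.36
link = 2141.94/2262.36 = 0.946772
Link t=1→t=2:
ΣP(t=2)Q(t=1) = 14.28×61 + 647.99×2 + 86.63×7 = 871.08 + 1295.98 + 606.41 = 2773.47
ΣP(t=1)Q(t=1) = 11.48×61 + 543.13×2 + 68.80×7 = 700.28 + 1086.26 + 481.6 = 2268.14
link = 2773.47/2268.14 = 1.222795
Chained index = 100 × 0.946772 × 1.222795 = 115.7708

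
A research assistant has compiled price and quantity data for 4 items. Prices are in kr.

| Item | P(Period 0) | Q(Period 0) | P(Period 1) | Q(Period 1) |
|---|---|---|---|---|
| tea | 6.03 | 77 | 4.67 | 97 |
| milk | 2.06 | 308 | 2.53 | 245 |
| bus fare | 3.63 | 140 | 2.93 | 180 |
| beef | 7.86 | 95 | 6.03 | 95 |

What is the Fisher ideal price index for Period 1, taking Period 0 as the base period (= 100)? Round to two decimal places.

Laspeyres component (base-period weights):
ΣP(Period 1)Q(Period 0) = 4.67×77 + 2.53×308 + 2.93×140 + 6.03×95 = 359.59 + 779.24 + 410.2 + 572.85 = 2121.88
ΣP(Period 0)Q(Period 0) = 6.03×77 + 2.06×308 + 3.63×140 + 7.86×95 = 464.31 + 634.48 + 508.2 + 746.7 = 2353.69
L = 2121.88 / 2353.69 × 100 = 90.1512
Paasche component (current-period weights):
ΣP(Period 1)Q(Period 1) = 4.67×97 + 2.53×245 + 2.93×180 + 6.03×95 = 452.99 + 619.85 + 527.4 + 572.85 = 2173.09
ΣP(Period 0)Q(Period 1) = 6.03×97 + 2.06×245 + 3.63×180 + 7.86×95 = 584.91 + 504.7 + 653.4 + 746.7 = 2489.71
P = 2173.09 / 2489.71 × 100 = 87.2829
Fisher = √(L × P) = √(90.1512 × 87.2829) = 88.7054

88.71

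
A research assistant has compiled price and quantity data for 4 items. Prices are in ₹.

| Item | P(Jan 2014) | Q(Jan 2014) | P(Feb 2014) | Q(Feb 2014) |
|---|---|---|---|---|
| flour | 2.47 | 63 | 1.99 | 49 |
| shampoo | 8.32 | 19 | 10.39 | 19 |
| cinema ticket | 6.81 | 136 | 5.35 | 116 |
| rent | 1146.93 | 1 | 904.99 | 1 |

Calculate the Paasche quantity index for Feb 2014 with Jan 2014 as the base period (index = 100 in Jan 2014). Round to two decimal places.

Paasche quantity index uses current-period prices as weights.
ΣP(Feb 2014)·Q(Feb 2014) = 1.99×49 + 10.39×19 + 5.35×116 + 904.99×1 = 97.51 + 197.41 + 620.6 + 904.99 = 1820.51
ΣP(Feb 2014)·Q(Jan 2014) = 1.99×63 + 10.39×19 + 5.35×136 + 904.99×1 = 125.37 + 197.41 + 727.6 + 904.99 = 1955.37
Index = 1820.51 / 1955.37 × 100 = 93.1031

93.10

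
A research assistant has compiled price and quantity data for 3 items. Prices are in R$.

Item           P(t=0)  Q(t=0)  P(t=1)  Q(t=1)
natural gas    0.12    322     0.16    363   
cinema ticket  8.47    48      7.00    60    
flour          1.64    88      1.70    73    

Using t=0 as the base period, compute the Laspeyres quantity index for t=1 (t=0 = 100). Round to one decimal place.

113.9

Laspeyres quantity index uses base-period prices as weights.
ΣP(t=0)·Q(t=1) = 0.12×363 + 8.47×60 + 1.64×73 = 43.56 + 508.2 + 119.72 = 671.48
ΣP(t=0)·Q(t=0) = 0.12×322 + 8.47×48 + 1.64×88 = 38.64 + 406.56 + 144.32 = 589.52
Index = 671.48 / 589.52 × 100 = 113.9028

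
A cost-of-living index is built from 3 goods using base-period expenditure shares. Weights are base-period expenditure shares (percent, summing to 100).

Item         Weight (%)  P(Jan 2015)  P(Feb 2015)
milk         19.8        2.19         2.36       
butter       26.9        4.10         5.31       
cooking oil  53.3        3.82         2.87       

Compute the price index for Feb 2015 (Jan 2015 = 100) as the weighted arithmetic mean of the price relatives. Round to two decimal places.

milk: 19.8 × (2.36/2.19) = 19.8 × 1.077626 = 21.3370
butter: 26.9 × (5.31/4.10) = 26.9 × 1.295122 = 34.8388
cooking oil: 53.3 × (2.87/3.82) = 53.3 × 0.751309 = 40.0448
Index = Σ wᵢ·(p₁ᵢ/p₀ᵢ) = 21.3370 + 34.8388 + 40.0448 = 96.2205

96.22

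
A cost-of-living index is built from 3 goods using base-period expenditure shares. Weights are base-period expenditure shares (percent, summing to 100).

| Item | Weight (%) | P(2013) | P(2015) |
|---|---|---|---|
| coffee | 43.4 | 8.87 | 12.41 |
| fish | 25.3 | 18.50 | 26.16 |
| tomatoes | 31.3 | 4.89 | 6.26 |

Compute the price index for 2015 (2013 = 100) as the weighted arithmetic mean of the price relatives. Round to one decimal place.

136.6

coffee: 43.4 × (12.41/8.87) = 43.4 × 1.399098 = 60.7209
fish: 25.3 × (26.16/18.50) = 25.3 × 1.414054 = 35.7756
tomatoes: 31.3 × (6.26/4.89) = 31.3 × 1.280164 = 40.0691
Index = Σ wᵢ·(p₁ᵢ/p₀ᵢ) = 60.7209 + 35.7756 + 40.0691 = 136.5655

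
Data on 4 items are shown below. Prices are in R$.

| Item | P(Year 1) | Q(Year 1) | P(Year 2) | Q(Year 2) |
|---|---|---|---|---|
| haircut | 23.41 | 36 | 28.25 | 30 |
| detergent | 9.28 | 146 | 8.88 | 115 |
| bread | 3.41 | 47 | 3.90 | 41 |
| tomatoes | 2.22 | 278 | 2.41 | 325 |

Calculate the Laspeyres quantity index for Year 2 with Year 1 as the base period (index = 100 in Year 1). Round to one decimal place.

88.4

Laspeyres quantity index uses base-period prices as weights.
ΣP(Year 1)·Q(Year 2) = 23.41×30 + 9.28×115 + 3.41×41 + 2.22×325 = 702.3 + 1067.2 + 139.81 + 721.5 = 2630.81
ΣP(Year 1)·Q(Year 1) = 23.41×36 + 9.28×146 + 3.41×47 + 2.22×278 = 842.76 + 1354.88 + 160.27 + 617.16 = 2975.07
Index = 2630.81 / 2975.07 × 100 = 88.4285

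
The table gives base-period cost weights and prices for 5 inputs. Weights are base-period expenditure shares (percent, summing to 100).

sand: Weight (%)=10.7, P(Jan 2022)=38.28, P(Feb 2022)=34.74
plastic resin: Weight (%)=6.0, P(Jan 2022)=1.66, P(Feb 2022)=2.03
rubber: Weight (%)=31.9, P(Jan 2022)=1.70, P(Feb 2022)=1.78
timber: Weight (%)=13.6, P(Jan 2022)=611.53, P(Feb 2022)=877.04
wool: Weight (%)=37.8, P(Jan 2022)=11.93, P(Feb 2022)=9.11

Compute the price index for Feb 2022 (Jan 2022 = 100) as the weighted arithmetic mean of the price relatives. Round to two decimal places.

98.82

sand: 10.7 × (34.74/38.28) = 10.7 × 0.907524 = 9.7105
plastic resin: 6.0 × (2.03/1.66) = 6.0 × 1.222892 = 7.3373
rubber: 31.9 × (1.78/1.70) = 31.9 × 1.047059 = 33.4012
timber: 13.6 × (877.04/611.53) = 13.6 × 1.434173 = 19.5048
wool: 37.8 × (9.11/11.93) = 37.8 × 0.763621 = 28.8649
Index = Σ wᵢ·(p₁ᵢ/p₀ᵢ) = 9.7105 + 7.3373 + 33.4012 + 19.5048 + 28.8649 = 98.8187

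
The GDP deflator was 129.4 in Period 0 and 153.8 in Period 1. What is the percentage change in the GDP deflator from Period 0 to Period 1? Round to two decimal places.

Change = (153.8 − 129.4) / 129.4 × 100
       = 24.4 / 129.4 × 100 = 18.8563%

18.86%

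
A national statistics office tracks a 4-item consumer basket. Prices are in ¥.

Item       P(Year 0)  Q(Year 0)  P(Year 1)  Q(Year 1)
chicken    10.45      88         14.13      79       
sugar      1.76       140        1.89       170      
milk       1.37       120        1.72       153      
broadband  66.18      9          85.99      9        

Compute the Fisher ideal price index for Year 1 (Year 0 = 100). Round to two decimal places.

128.71

Laspeyres component (base-period weights):
ΣP(Year 1)Q(Year 0) = 14.13×88 + 1.89×140 + 1.72×120 + 85.99×9 = 1243.44 + 264.6 + 206.4 + 773.91 = 2488.35
ΣP(Year 0)Q(Year 0) = 10.45×88 + 1.76×140 + 1.37×120 + 66.18×9 = 919.6 + 246.4 + 164.4 + 595.62 = 1926.02
L = 2488.35 / 1926.02 × 100 = 129.1965
Paasche component (current-period weights):
ΣP(Year 1)Q(Year 1) = 14.13×79 + 1.89×170 + 1.72×153 + 85.99×9 = 1116.27 + 321.3 + 263.16 + 773.91 = 2474.64
ΣP(Year 0)Q(Year 1) = 10.45×79 + 1.76×170 + 1.37×153 + 66.18×9 = 825.55 + 299.2 + 209.61 + 595.62 = 1929.98
P = 2474.64 / 1929.98 × 100 = 128.2210
Fisher = √(L × P) = √(129.1965 × 128.2210) = 128.7078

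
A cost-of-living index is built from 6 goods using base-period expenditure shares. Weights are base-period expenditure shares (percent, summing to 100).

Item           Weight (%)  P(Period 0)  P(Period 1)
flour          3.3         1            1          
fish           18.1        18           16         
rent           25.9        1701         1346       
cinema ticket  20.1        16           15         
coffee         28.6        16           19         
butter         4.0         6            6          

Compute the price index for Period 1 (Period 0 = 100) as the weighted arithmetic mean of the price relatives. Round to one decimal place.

flour: 3.3 × (1/1) = 3.3 × 1.000000 = 3.3000
fish: 18.1 × (16/18) = 18.1 × 0.888889 = 16.0889
rent: 25.9 × (1346/1701) = 25.9 × 0.791299 = 20.4947
cinema ticket: 20.1 × (15/16) = 20.1 × 0.937500 = 18.8438
coffee: 28.6 × (19/16) = 28.6 × 1.187500 = 33.9625
butter: 4.0 × (6/6) = 4.0 × 1.000000 = 4.0000
Index = Σ wᵢ·(p₁ᵢ/p₀ᵢ) = 3.3000 + 16.0889 + 20.4947 + 18.8438 + 33.9625 + 4.0000 = 96.6898

96.7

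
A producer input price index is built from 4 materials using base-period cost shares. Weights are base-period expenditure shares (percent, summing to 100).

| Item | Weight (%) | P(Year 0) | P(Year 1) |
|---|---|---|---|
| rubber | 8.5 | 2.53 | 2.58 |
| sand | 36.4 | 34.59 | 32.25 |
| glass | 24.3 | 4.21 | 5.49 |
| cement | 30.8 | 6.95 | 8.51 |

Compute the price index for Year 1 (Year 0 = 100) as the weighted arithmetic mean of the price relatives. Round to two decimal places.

rubber: 8.5 × (2.58/2.53) = 8.5 × 1.019763 = 8.6680
sand: 36.4 × (32.25/34.59) = 36.4 × 0.932350 = 33.9376
glass: 24.3 × (5.49/4.21) = 24.3 × 1.304038 = 31.6881
cement: 30.8 × (8.51/6.95) = 30.8 × 1.224460 = 37.7134
Index = Σ wᵢ·(p₁ᵢ/p₀ᵢ) = 8.6680 + 33.9376 + 31.6881 + 37.7134 = 112.0070

112.01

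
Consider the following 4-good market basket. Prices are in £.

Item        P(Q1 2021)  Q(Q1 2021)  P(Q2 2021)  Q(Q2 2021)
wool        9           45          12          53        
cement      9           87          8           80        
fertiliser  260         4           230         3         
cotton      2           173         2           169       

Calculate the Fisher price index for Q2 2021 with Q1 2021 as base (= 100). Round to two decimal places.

98.36

Laspeyres component (base-period weights):
ΣP(Q2 2021)Q(Q1 2021) = 12×45 + 8×87 + 230×4 + 2×173 = 540 + 696 + 920 + 346 = 2502
ΣP(Q1 2021)Q(Q1 2021) = 9×45 + 9×87 + 260×4 + 2×173 = 405 + 783 + 1040 + 346 = 2574
L = 2502 / 2574 × 100 = 97.2028
Paasche component (current-period weights):
ΣP(Q2 2021)Q(Q2 2021) = 12×53 + 8×80 + 230×3 + 2×169 = 636 + 640 + 690 + 338 = 2304
ΣP(Q1 2021)Q(Q2 2021) = 9×53 + 9×80 + 260×3 + 2×169 = 477 + 720 + 780 + 338 = 2315
P = 2304 / 2315 × 100 = 99.5248
Fisher = √(L × P) = √(97.2028 × 99.5248) = 98.3570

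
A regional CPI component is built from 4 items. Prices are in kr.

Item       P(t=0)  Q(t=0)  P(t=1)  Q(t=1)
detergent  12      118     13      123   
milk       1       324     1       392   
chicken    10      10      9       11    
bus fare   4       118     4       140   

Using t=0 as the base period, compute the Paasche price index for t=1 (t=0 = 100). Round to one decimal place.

104.4

Paasche price index uses current-period quantities as weights.
ΣP(t=1)·Q(t=1) = 13×123 + 1×392 + 9×11 + 4×140 = 1599 + 392 + 99 + 560 = 2650
ΣP(t=0)·Q(t=1) = 12×123 + 1×392 + 10×11 + 4×140 = 1476 + 392 + 110 + 560 = 2538
Index = 2650 / 2538 × 100 = 104.4129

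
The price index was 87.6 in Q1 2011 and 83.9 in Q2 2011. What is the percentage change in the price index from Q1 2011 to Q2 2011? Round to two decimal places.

-4.22%

Change = (83.9 − 87.6) / 87.6 × 100
       = -3.7 / 87.6 × 100 = -4.2237%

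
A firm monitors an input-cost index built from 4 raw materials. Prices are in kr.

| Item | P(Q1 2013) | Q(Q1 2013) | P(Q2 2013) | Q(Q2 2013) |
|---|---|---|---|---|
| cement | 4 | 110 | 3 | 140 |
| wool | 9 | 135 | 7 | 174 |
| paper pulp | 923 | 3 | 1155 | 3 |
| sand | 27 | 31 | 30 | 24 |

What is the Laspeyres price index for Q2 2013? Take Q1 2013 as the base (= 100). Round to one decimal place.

107.8

Laspeyres price index uses base-period quantities as weights.
ΣP(Q2 2013)·Q(Q1 2013) = 3×110 + 7×135 + 1155×3 + 30×31 = 330 + 945 + 3465 + 930 = 5670
ΣP(Q1 2013)·Q(Q1 2013) = 4×110 + 9×135 + 923×3 + 27×31 = 440 + 1215 + 2769 + 837 = 5261
Index = 5670 / 5261 × 100 = 107.7742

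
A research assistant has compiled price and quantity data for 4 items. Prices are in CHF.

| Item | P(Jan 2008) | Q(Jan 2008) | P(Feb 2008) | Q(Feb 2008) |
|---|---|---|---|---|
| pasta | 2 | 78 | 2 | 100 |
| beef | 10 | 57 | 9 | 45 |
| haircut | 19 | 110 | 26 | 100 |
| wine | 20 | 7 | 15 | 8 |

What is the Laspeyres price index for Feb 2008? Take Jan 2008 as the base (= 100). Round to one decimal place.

Laspeyres price index uses base-period quantities as weights.
ΣP(Feb 2008)·Q(Jan 2008) = 2×78 + 9×57 + 26×110 + 15×7 = 156 + 513 + 2860 + 105 = 3634
ΣP(Jan 2008)·Q(Jan 2008) = 2×78 + 10×57 + 19×110 + 20×7 = 156 + 570 + 2090 + 140 = 2956
Index = 3634 / 2956 × 100 = 122.9364

122.9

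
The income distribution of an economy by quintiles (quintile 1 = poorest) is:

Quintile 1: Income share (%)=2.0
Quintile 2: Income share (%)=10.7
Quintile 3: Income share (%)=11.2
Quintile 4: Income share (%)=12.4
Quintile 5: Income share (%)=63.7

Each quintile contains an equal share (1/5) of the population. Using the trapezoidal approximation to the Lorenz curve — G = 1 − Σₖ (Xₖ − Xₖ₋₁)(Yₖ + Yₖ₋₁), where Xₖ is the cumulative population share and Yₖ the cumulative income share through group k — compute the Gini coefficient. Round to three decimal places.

Cumulative income shares Yₖ: 0.0200, 0.1270, 0.2390, 0.3630, 1.0000
Σ (Xₖ−Xₖ₋₁)(Yₖ+Yₖ₋₁) = (1/5)(0.0200+0.0000) + (1/5)(0.1270+0.0200) + (1/5)(0.2390+0.1270) + (1/5)(0.3630+0.2390) + (1/5)(1.0000+0.3630)
  = 0.0040 + 0.0294 + 0.0732 + 0.1204 + 0.2726 = 0.4996
G = 1 − 0.4996 = 0.5004

0.500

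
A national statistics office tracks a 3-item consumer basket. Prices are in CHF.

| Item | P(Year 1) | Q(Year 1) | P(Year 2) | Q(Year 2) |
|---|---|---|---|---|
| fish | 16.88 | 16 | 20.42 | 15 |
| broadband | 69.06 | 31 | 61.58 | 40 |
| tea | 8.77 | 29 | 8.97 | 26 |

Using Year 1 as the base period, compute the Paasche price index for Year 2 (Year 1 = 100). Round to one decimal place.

92.6

Paasche price index uses current-period quantities as weights.
ΣP(Year 2)·Q(Year 2) = 20.42×15 + 61.58×40 + 8.97×26 = 306.3 + 2463.2 + 233.22 = 3002.72
ΣP(Year 1)·Q(Year 2) = 16.88×15 + 69.06×40 + 8.77×26 = 253.2 + 2762.4 + 228.02 = 3243.62
Index = 3002.72 / 3243.62 × 100 = 92.5731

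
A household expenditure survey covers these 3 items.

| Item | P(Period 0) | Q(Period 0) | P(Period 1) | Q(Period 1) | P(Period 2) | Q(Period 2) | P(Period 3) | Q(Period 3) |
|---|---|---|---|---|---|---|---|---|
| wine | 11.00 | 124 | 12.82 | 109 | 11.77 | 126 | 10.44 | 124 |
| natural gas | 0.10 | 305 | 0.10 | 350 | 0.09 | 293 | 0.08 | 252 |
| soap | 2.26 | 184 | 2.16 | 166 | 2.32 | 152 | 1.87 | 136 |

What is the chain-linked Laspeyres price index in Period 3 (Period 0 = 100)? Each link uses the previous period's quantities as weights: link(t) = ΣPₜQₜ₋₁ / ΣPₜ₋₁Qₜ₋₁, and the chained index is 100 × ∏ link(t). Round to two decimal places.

92.19

Link Period 0→Period 1:
ΣP(Period 1)Q(Period 0) = 12.82×124 + 0.10×305 + 2.16×184 = 1589.68 + 30.5 + 397.44 = 2017.62
ΣP(Period 0)Q(Period 0) = 11.00×124 + 0.10×305 + 2.26×184 = 1364 + 30.5 + 415.84 = 1810.34
link = 2017.62/1810.34 = 1.114498
Link Period 1→Period 2:
ΣP(Period 2)Q(Period 1) = 11.77×109 + 0.09×350 + 2.32×166 = 1282.93 + 31.5 + 385.12 = 1699.55
ΣP(Period 1)Q(Period 1) = 12.82×109 + 0.10×350 + 2.16×166 = 1397.38 + 35 + 358.56 = 1790.94
link = 1699.55/1790.94 = 0.948971
Link Period 2→Period 3:
ΣP(Period 3)Q(Period 2) = 10.44×126 + 0.08×293 + 1.87×152 = 1315.44 + 23.44 + 284.24 = 1623.12
ΣP(Period 2)Q(Period 2) = 11.77×126 + 0.09×293 + 2.32×152 = 1483.02 + 26.37 + 352.64 = 1862.03
link = 1623.12/1862.03 = 0.871694
Chained index = 100 × 1.114498 × 0.948971 × 0.871694 = 92.1926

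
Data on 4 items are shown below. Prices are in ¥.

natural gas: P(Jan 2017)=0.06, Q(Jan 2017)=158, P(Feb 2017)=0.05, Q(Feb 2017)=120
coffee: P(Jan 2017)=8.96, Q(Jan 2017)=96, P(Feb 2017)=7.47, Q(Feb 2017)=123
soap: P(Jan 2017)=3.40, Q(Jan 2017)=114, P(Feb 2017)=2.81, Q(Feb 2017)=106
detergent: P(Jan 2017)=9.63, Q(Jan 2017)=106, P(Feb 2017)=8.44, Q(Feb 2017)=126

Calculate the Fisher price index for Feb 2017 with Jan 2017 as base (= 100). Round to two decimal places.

85.18

Laspeyres component (base-period weights):
ΣP(Feb 2017)Q(Jan 2017) = 0.05×158 + 7.47×96 + 2.81×114 + 8.44×106 = 7.9 + 717.12 + 320.34 + 894.64 = 1940
ΣP(Jan 2017)Q(Jan 2017) = 0.06×158 + 8.96×96 + 3.40×114 + 9.63×106 = 9.48 + 860.16 + 387.6 + 1020.78 = 2278.02
L = 1940 / 2278.02 × 100 = 85.1617
Paasche component (current-period weights):
ΣP(Feb 2017)Q(Feb 2017) = 0.05×120 + 7.47×123 + 2.81×106 + 8.44×126 = 6 + 918.81 + 297.86 + 1063.44 = 2286.11
ΣP(Jan 2017)Q(Feb 2017) = 0.06×120 + 8.96×123 + 3.40×106 + 9.63×126 = 7.2 + 1102.08 + 360.4 + 1213.38 = 2683.06
P = 2286.11 / 2683.06 × 100 = 85.2053
Fisher = √(L × P) = √(85.1617 × 85.2053) = 85.1835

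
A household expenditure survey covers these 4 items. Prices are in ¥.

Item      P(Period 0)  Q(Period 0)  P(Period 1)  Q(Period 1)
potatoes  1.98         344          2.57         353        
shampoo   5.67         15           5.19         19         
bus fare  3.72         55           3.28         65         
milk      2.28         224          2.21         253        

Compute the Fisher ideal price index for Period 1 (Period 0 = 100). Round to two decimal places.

109.96

Laspeyres component (base-period weights):
ΣP(Period 1)Q(Period 0) = 2.57×344 + 5.19×15 + 3.28×55 + 2.21×224 = 884.08 + 77.85 + 180.4 + 495.04 = 1637.37
ΣP(Period 0)Q(Period 0) = 1.98×344 + 5.67×15 + 3.72×55 + 2.28×224 = 681.12 + 85.05 + 204.6 + 510.72 = 1481.49
L = 1637.37 / 1481.49 × 100 = 110.5218
Paasche component (current-period weights):
ΣP(Period 1)Q(Period 1) = 2.57×353 + 5.19×19 + 3.28×65 + 2.21×253 = 907.21 + 98.61 + 213.2 + 559.13 = 1778.15
ΣP(Period 0)Q(Period 1) = 1.98×353 + 5.67×19 + 3.72×65 + 2.28×253 = 698.94 + 107.73 + 241.8 + 576.84 = 1625.31
P = 1778.15 / 1625.31 × 100 = 109.4037
Fisher = √(L × P) = √(110.5218 × 109.4037) = 109.9614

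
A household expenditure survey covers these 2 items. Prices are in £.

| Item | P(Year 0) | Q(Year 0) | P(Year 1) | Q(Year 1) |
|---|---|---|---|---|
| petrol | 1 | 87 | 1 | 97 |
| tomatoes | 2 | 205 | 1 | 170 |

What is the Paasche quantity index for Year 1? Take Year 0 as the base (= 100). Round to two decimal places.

91.44

Paasche quantity index uses current-period prices as weights.
ΣP(Year 1)·Q(Year 1) = 1×97 + 1×170 = 97 + 170 = 267
ΣP(Year 1)·Q(Year 0) = 1×87 + 1×205 = 87 + 205 = 292
Index = 267 / 292 × 100 = 91.4384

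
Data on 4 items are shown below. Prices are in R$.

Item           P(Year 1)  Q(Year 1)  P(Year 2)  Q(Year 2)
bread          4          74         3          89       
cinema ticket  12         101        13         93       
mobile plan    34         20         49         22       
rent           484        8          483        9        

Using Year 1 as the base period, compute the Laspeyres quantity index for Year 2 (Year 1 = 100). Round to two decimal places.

Laspeyres quantity index uses base-period prices as weights.
ΣP(Year 1)·Q(Year 2) = 4×89 + 12×93 + 34×22 + 484×9 = 356 + 1116 + 748 + 4356 = 6576
ΣP(Year 1)·Q(Year 1) = 4×74 + 12×101 + 34×20 + 484×8 = 296 + 1212 + 680 + 3872 = 6060
Index = 6576 / 6060 × 100 = 108.5149

108.51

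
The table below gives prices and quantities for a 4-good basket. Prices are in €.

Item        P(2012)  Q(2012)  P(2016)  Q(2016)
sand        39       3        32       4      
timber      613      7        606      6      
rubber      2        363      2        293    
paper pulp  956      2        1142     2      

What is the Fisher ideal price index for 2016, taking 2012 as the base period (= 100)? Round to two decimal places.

Laspeyres component (base-period weights):
ΣP(2016)Q(2012) = 32×3 + 606×7 + 2×363 + 1142×2 = 96 + 4242 + 726 + 2284 = 7348
ΣP(2012)Q(2012) = 39×3 + 613×7 + 2×363 + 956×2 = 117 + 4291 + 726 + 1912 = 7046
L = 7348 / 7046 × 100 = 104.2861
Paasche component (current-period weights):
ΣP(2016)Q(2016) = 32×4 + 606×6 + 2×293 + 1142×2 = 128 + 3636 + 586 + 2284 = 6634
ΣP(2012)Q(2016) = 39×4 + 613×6 + 2×293 + 956×2 = 156 + 3678 + 586 + 1912 = 6332
P = 6634 / 6332 × 100 = 104.7694
Fisher = √(L × P) = √(104.2861 × 104.7694) = 104.5275

104.53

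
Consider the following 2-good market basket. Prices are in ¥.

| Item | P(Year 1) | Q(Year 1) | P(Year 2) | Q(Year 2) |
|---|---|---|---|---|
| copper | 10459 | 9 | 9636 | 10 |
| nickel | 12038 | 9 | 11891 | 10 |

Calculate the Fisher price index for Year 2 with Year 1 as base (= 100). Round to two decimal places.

Laspeyres component (base-period weights):
ΣP(Year 2)Q(Year 1) = 9636×9 + 11891×9 = 86724 + 107019 = 193743
ΣP(Year 1)Q(Year 1) = 10459×9 + 12038×9 = 94131 + 108342 = 202473
L = 193743 / 202473 × 100 = 95.6883
Paasche component (current-period weights):
ΣP(Year 2)Q(Year 2) = 9636×10 + 11891×10 = 96360 + 118910 = 215270
ΣP(Year 1)Q(Year 2) = 10459×10 + 12038×10 = 104590 + 120380 = 224970
P = 215270 / 224970 × 100 = 95.6883
Fisher = √(L × P) = √(95.6883 × 95.6883) = 95.6883

95.69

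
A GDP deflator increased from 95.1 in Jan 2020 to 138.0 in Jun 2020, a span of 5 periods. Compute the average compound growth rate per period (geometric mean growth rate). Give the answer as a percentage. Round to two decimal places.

Growth factor = (138.0/95.1)^(1/5) = (1.451104)^(1/5) = 1.077308
Growth rate = 1.077308 − 1 = 0.077308 = 7.7308%

7.73%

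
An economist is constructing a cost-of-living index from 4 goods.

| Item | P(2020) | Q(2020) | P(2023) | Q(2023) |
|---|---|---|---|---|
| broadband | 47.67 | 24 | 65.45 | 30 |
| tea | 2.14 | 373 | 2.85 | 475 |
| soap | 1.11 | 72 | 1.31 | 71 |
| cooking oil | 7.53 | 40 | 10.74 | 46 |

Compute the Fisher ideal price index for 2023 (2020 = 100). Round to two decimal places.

135.93

Laspeyres component (base-period weights):
ΣP(2023)Q(2020) = 65.45×24 + 2.85×373 + 1.31×72 + 10.74×40 = 1570.8 + 1063.05 + 94.32 + 429.6 = 3157.77
ΣP(2020)Q(2020) = 47.67×24 + 2.14×373 + 1.11×72 + 7.53×40 = 1144.08 + 798.22 + 79.92 + 301.2 = 2323.42
L = 3157.77 / 2323.42 × 100 = 135.9104
Paasche component (current-period weights):
ΣP(2023)Q(2023) = 65.45×30 + 2.85×475 + 1.31×71 + 10.74×46 = 1963.5 + 1353.75 + 93.01 + 494.04 = 3904.3
ΣP(2020)Q(2023) = 47.67×30 + 2.14×475 + 1.11×71 + 7.53×46 = 1430.1 + 1016.5 + 78.81 + 346.38 = 2871.79
P = 3904.3 / 2871.79 × 100 = 135.9535
Fisher = √(L × P) = √(135.9104 × 135.9535) = 135.9320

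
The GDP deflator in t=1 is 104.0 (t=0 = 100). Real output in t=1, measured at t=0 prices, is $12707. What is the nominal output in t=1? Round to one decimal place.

Nominal = Real × (Index/100) = 12707 × (104.0/100)
        = 12707 × 1.040 = 13215.2800

13215.3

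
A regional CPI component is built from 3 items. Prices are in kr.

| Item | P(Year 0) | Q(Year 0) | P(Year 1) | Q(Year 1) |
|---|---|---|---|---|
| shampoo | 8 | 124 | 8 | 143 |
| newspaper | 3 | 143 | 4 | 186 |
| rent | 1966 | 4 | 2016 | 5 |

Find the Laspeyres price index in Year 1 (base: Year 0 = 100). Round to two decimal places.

Laspeyres price index uses base-period quantities as weights.
ΣP(Year 1)·Q(Year 0) = 8×124 + 4×143 + 2016×4 = 992 + 572 + 8064 = 9628
ΣP(Year 0)·Q(Year 0) = 8×124 + 3×143 + 1966×4 = 992 + 429 + 7864 = 9285
Index = 9628 / 9285 × 100 = 103.6941

103.69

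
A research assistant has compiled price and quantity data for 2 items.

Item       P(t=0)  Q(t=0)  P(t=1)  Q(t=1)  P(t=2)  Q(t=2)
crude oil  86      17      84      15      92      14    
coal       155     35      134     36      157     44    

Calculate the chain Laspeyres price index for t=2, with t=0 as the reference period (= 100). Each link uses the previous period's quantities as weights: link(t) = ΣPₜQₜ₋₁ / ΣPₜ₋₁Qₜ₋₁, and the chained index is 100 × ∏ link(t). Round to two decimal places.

Link t=0→t=1:
ΣP(t=1)Q(t=0) = 84×17 + 134×35 = 1428 + 4690 = 6118
ΣP(t=0)Q(t=0) = 86×17 + 155×35 = 1462 + 5425 = 6887
link = 6118/6887 = 0.888340
Link t=1→t=2:
ΣP(t=2)Q(t=1) = 92×15 + 157×36 = 1380 + 5652 = 7032
ΣP(t=1)Q(t=1) = 84×15 + 134×36 = 1260 + 4824 = 6084
link = 7032/6084 = 1.155819
Chained index = 100 × 0.888340 × 1.155819 = 102.6760

102.68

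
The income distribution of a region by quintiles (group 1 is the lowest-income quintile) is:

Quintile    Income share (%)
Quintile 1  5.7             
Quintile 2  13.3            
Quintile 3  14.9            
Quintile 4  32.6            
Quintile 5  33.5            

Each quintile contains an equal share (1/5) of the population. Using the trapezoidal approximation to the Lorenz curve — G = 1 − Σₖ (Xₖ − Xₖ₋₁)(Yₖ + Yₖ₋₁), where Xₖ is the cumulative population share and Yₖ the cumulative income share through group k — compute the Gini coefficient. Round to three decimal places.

Cumulative income shares Yₖ: 0.0570, 0.1900, 0.3390, 0.6650, 1.0000
Σ (Xₖ−Xₖ₋₁)(Yₖ+Yₖ₋₁) = (1/5)(0.0570+0.0000) + (1/5)(0.1900+0.0570) + (1/5)(0.3390+0.1900) + (1/5)(0.6650+0.3390) + (1/5)(1.0000+0.6650)
  = 0.0114 + 0.0494 + 0.1058 + 0.2008 + 0.3330 = 0.7004
G = 1 − 0.7004 = 0.2996

0.300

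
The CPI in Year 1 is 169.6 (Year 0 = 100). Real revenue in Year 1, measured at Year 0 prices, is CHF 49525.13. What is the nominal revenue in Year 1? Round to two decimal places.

83994.62

Nominal = Real × (Index/100) = 49525.13 × (169.6/100)
        = 49525.13 × 1.696 = 83994.6205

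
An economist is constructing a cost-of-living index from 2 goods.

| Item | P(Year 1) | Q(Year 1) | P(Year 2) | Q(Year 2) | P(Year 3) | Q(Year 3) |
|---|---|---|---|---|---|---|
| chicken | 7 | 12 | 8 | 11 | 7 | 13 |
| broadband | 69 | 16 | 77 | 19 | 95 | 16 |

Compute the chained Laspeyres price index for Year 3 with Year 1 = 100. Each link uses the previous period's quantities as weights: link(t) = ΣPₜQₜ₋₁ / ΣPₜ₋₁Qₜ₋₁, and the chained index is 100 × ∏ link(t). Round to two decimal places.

135.64

Link Year 1→Year 2:
ΣP(Year 2)Q(Year 1) = 8×12 + 77×16 = 96 + 1232 = 1328
ΣP(Year 1)Q(Year 1) = 7×12 + 69×16 = 84 + 1104 = 1188
link = 1328/1188 = 1.117845
Link Year 2→Year 3:
ΣP(Year 3)Q(Year 2) = 7×11 + 95×19 = 77 + 1805 = 1882
ΣP(Year 2)Q(Year 2) = 8×11 + 77×19 = 88 + 1463 = 1551
link = 1882/1551 = 1.213411
Chained index = 100 × 1.117845 × 1.213411 = 135.6405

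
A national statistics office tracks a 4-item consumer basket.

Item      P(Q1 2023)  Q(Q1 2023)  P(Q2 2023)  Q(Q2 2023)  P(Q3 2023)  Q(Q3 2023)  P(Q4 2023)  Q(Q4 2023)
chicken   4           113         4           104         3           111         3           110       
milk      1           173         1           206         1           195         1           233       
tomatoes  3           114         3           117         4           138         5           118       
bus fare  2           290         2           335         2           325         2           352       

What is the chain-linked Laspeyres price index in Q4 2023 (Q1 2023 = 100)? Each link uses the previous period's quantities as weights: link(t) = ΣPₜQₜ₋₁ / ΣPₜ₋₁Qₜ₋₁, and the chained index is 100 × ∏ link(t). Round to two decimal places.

Link Q1 2023→Q2 2023:
ΣP(Q2 2023)Q(Q1 2023) = 4×113 + 1×173 + 3×114 + 2×290 = 452 + 173 + 342 + 580 = 1547
ΣP(Q1 2023)Q(Q1 2023) = 4×113 + 1×173 + 3×114 + 2×290 = 452 + 173 + 342 + 580 = 1547
link = 1547/1547 = 1.000000
Link Q2 2023→Q3 2023:
ΣP(Q3 2023)Q(Q2 2023) = 3×104 + 1×206 + 4×117 + 2×335 = 312 + 206 + 468 + 670 = 1656
ΣP(Q2 2023)Q(Q2 2023) = 4×104 + 1×206 + 3×117 + 2×335 = 416 + 206 + 351 + 670 = 1643
link = 1656/1643 = 1.007912
Link Q3 2023→Q4 2023:
ΣP(Q4 2023)Q(Q3 2023) = 3×111 + 1×195 + 5×138 + 2×325 = 333 + 195 + 690 + 650 = 1868
ΣP(Q3 2023)Q(Q3 2023) = 3×111 + 1×195 + 4×138 + 2×325 = 333 + 195 + 552 + 650 = 1730
link = 1868/1730 = 1.079769
Chained index = 100 × 1.000000 × 1.007912 × 1.079769 = 108.8312

108.83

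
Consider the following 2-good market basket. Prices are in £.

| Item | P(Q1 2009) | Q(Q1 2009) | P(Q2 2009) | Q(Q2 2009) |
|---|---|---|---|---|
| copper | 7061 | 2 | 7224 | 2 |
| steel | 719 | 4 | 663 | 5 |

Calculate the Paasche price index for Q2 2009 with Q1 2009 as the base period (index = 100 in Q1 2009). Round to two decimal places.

Paasche price index uses current-period quantities as weights.
ΣP(Q2 2009)·Q(Q2 2009) = 7224×2 + 663×5 = 14448 + 3315 = 17763
ΣP(Q1 2009)·Q(Q2 2009) = 7061×2 + 719×5 = 14122 + 3595 = 17717
Index = 17763 / 17717 × 100 = 100.2596

100.26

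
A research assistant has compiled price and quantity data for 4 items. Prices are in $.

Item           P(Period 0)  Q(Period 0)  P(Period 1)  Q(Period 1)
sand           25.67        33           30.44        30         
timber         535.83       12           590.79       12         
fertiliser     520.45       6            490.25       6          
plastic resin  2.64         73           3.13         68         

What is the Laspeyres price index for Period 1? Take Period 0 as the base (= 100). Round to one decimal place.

Laspeyres price index uses base-period quantities as weights.
ΣP(Period 1)·Q(Period 0) = 30.44×33 + 590.79×12 + 490.25×6 + 3.13×73 = 1004.52 + 7089.48 + 2941.5 + 228.49 = 11263.99
ΣP(Period 0)·Q(Period 0) = 25.67×33 + 535.83×12 + 520.45×6 + 2.64×73 = 847.11 + 6429.96 + 3122.7 + 192.72 = 10592.49
Index = 11263.99 / 10592.49 × 100 = 106.3394

106.3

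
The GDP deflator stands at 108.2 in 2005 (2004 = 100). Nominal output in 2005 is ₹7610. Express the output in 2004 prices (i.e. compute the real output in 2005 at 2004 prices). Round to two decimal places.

7033.27

Real = Nominal ÷ (Index/100) = 7610 ÷ (108.2/100)
     = 7610 ÷ 1.082 = 7033.2717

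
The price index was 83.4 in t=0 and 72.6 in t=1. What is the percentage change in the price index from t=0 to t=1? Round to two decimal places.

Change = (72.6 − 83.4) / 83.4 × 100
       = -10.8 / 83.4 × 100 = -12.9496%

-12.95%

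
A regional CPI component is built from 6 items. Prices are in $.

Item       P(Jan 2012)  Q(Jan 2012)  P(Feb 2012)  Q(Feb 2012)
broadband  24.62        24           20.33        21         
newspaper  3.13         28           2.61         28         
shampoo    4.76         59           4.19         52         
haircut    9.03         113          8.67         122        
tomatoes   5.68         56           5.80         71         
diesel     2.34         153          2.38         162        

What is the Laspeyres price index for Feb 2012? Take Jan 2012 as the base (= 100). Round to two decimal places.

93.26

Laspeyres price index uses base-period quantities as weights.
ΣP(Feb 2012)·Q(Jan 2012) = 20.33×24 + 2.61×28 + 4.19×59 + 8.67×113 + 5.80×56 + 2.38×153 = 487.92 + 73.08 + 247.21 + 979.71 + 324.8 + 364.14 = 2476.86
ΣP(Jan 2012)·Q(Jan 2012) = 24.62×24 + 3.13×28 + 4.76×59 + 9.03×113 + 5.68×56 + 2.34×153 = 590.88 + 87.64 + 280.84 + 1020.39 + 318.08 + 358.02 = 2655.85
Index = 2476.86 / 2655.85 × 100 = 93.2605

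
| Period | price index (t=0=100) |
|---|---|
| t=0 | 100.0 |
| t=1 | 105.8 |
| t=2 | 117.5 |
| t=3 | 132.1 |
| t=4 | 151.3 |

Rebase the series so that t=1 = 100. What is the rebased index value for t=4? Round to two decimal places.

Rebased(t=4) = 151.3 / 105.8 × 100 = 143.0057

143.01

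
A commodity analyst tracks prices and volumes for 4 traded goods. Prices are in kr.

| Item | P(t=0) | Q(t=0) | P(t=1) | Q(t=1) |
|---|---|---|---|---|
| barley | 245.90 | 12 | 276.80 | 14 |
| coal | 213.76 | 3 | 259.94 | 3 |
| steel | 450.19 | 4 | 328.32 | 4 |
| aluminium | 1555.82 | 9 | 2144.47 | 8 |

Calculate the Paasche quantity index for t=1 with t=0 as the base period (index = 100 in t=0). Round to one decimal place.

Paasche quantity index uses current-period prices as weights.
ΣP(t=1)·Q(t=1) = 276.80×14 + 259.94×3 + 328.32×4 + 2144.47×8 = 3875.2 + 779.82 + 1313.28 + 17155.76 = 23124.06
ΣP(t=1)·Q(t=0) = 276.80×12 + 259.94×3 + 328.32×4 + 2144.47×9 = 3321.6 + 779.82 + 1313.28 + 19300.23 = 24714.93
Index = 23124.06 / 24714.93 × 100 = 93.5631

93.6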